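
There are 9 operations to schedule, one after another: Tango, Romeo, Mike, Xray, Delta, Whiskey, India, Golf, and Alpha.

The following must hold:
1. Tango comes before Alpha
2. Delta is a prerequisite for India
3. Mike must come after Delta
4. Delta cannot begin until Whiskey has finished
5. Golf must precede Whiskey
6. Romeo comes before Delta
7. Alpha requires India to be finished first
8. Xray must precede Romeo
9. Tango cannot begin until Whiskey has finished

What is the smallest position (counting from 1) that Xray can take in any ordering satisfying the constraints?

Xray has no prerequisites at all, so it can go in position 1.

1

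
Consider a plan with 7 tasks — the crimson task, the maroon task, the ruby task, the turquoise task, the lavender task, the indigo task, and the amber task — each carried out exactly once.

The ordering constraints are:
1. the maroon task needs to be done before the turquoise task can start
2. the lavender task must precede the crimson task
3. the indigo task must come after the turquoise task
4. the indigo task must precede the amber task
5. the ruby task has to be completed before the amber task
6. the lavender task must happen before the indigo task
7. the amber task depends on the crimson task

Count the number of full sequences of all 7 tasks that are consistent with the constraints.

54

The tasks with no prerequisites are the maroon task, the ruby task, the lavender task; any of them can be placed first.
Systematically extending each partial ordering one task at a time and counting, there are 54 complete orderings.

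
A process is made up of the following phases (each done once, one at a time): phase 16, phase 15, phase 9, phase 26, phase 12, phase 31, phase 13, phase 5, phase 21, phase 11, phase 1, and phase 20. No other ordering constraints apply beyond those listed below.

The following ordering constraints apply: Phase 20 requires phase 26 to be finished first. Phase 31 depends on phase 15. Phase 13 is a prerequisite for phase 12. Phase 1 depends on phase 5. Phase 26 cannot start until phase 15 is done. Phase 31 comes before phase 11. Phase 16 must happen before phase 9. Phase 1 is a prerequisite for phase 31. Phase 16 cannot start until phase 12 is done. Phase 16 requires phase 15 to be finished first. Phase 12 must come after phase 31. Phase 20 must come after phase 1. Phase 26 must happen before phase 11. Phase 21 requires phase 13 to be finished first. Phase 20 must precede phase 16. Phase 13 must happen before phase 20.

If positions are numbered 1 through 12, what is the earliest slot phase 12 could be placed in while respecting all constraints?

The phases that are forced before phase 12, directly or transitively, are phase 15, phase 31, phase 13, phase 5, phase 1. That's 5 phases.
So at minimum 5 phases come before phase 12, putting phase 12 no earlier than position 6. That position is achievable by scheduling exactly those predecessors first.

6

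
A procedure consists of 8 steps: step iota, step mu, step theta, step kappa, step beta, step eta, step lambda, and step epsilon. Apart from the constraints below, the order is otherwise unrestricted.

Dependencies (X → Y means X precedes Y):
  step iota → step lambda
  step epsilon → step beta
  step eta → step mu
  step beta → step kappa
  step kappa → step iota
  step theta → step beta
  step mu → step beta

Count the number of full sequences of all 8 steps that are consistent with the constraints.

3 steps have no prerequisites (step theta, step eta, step epsilon), so any of them could come first.
Counting all ways to extend the partial order to a total order gives 12.

12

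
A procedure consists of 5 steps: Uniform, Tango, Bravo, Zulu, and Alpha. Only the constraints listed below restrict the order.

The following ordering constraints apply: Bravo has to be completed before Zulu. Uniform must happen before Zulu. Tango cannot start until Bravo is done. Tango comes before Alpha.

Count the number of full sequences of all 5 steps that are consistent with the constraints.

9

2 steps have no prerequisites (Uniform, Bravo), so any of them could come first.
Systematically extending each partial ordering one step at a time and counting, there are 9 complete orderings.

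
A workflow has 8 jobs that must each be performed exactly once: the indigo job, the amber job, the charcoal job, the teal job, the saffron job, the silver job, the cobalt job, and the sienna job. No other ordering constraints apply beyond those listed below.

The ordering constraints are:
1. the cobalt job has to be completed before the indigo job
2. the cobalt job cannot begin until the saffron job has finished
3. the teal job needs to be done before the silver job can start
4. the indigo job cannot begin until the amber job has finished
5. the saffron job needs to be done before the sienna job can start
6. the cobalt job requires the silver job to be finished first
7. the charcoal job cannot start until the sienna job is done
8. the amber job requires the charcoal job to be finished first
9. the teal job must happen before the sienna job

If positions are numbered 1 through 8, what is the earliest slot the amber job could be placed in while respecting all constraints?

Every job that must precede the amber job has to come before it. Tracing all chains that end at the amber job, those jobs are: the charcoal job, the teal job, the saffron job, the sienna job — 4 in total.
With 4 mandatory predecessors, the earliest the amber job can sit is position 4+1 = 5, and placing just those 4 first achieves it.

5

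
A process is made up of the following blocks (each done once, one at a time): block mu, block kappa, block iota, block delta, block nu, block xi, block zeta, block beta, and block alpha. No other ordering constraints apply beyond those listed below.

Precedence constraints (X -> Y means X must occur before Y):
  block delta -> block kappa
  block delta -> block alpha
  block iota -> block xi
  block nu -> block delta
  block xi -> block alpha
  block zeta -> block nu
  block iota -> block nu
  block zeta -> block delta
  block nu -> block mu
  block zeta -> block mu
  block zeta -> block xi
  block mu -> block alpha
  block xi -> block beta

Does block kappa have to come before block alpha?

Nothing in the constraints links block kappa and block alpha; they are unordered relative to each other.
So block kappa can come before block alpha or after — it is not forced.

No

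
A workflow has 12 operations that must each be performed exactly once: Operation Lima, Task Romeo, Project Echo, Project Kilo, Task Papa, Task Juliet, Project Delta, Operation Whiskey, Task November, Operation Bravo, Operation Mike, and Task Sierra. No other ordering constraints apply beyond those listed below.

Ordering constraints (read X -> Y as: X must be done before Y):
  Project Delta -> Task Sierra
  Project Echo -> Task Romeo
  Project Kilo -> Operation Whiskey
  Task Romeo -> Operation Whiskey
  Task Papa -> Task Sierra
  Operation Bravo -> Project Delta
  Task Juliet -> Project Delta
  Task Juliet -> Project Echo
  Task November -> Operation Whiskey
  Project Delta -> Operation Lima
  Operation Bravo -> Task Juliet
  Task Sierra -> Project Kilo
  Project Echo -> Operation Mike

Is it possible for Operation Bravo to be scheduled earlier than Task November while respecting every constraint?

Nothing in the constraints forces Task November before Operation Bravo — there is no chain from Task November to Operation Bravo.
So a valid ordering placing Operation Bravo earlier than Task November exists.

Yes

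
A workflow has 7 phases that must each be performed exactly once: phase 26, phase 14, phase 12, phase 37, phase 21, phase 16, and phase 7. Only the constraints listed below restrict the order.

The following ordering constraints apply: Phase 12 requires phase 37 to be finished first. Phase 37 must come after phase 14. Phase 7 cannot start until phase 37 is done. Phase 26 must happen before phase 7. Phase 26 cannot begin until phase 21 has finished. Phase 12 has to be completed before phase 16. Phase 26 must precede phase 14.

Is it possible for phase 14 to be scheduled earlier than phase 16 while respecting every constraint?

Yes

The constraints force phase 14 before phase 16, so yes — every valid ordering has phase 14 earlier.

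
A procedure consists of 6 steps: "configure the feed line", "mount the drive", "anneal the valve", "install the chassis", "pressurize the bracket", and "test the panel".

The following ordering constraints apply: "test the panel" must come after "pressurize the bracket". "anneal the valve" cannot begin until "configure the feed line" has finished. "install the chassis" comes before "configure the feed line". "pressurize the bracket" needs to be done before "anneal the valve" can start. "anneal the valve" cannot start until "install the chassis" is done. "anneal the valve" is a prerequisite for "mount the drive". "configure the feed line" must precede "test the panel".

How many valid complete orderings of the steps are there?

The steps with no prerequisites are "install the chassis", "pressurize the bracket"; any of them can be placed first.
Systematically extending each partial ordering one step at a time and counting, there are 9 complete orderings.

9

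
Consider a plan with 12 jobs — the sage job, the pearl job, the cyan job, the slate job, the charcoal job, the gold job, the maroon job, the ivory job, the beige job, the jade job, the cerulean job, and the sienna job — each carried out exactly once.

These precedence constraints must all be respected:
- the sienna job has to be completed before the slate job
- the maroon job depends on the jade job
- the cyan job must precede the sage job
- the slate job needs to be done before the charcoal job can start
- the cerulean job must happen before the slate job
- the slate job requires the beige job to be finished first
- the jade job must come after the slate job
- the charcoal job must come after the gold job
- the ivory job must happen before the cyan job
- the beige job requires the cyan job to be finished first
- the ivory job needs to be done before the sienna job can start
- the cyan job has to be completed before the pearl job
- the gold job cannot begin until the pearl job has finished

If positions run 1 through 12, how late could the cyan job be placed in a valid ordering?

4

The jobs that are forced after the cyan job, directly or by a chain of constraints, are the sage job, the pearl job, the slate job, the charcoal job, the gold job, the maroon job, the beige job, the jade job. That's 8 jobs.
With 8 mandatory successors out of 12 jobs total, the latest slot for the cyan job is 12−8 = 4, and it's reachable by doing all non-successors before the cyan job.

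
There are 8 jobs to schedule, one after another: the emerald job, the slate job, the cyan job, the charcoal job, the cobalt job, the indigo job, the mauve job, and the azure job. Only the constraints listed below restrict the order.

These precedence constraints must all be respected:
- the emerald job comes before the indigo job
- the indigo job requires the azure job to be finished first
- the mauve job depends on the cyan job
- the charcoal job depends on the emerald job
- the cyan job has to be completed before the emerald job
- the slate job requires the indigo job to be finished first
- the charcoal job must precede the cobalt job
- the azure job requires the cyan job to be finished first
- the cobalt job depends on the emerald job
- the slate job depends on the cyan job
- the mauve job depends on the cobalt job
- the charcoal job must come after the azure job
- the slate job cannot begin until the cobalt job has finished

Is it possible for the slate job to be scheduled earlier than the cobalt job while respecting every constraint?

Following the cobalt job → the slate job, the cobalt job must precede the slate job in every valid ordering.
Hence the slate job can never be scheduled before the cobalt job.

No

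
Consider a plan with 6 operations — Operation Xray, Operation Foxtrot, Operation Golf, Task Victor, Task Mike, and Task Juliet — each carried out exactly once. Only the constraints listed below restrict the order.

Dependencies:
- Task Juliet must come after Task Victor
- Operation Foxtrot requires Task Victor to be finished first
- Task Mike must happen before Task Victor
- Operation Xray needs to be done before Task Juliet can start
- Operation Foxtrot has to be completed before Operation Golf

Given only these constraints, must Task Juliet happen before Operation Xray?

No

There is a chain Operation Xray → Task Juliet, which puts Operation Xray before Task Juliet.
So Task Juliet never precedes Operation Xray.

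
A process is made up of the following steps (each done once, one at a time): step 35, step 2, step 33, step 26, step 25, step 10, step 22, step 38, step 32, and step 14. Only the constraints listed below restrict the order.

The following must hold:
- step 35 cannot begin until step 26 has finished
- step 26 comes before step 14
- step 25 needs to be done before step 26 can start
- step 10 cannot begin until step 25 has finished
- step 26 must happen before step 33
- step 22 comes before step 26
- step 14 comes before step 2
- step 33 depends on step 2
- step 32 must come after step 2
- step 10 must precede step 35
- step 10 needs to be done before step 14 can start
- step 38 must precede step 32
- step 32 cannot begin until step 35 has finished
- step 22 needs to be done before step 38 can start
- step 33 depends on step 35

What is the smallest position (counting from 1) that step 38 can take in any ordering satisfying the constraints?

2

Working backwards through the constraints from step 38, its only required predecessor is step 22.
So at minimum 1 step comes before step 38, putting step 38 no earlier than position 2. That position is achievable by scheduling exactly that predecessor first.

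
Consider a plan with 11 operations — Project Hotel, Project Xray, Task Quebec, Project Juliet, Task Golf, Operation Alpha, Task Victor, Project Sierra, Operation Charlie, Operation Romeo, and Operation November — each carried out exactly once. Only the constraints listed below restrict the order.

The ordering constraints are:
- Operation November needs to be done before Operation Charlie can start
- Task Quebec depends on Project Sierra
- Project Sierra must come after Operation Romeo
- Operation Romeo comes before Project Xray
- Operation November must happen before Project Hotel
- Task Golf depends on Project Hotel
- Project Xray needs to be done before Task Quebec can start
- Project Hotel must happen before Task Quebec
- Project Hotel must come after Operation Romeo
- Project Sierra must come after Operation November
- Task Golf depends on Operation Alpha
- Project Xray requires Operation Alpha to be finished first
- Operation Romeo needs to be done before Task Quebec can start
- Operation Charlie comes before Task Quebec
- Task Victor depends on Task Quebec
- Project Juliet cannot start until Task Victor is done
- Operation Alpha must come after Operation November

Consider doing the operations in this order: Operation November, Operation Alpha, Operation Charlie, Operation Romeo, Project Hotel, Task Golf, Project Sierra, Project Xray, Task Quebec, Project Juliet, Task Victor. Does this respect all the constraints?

Here Task Victor comes after Project Juliet.
Since Task Victor is required before Project Juliet, the ordering is invalid.

No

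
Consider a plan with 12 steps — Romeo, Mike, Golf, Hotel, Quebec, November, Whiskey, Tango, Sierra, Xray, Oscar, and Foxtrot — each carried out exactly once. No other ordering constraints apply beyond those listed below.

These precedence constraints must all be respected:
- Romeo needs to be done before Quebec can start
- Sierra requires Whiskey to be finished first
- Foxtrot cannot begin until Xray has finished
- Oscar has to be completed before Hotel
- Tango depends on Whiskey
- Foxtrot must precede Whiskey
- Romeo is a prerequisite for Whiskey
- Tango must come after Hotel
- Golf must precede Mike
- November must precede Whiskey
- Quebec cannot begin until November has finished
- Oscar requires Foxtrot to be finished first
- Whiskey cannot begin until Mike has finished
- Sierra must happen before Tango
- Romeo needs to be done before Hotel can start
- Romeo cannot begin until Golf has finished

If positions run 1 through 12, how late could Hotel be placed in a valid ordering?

The only step forced after Hotel (directly or by a chain) is Tango.
So at least 1 step follows Hotel, putting Hotel no later than position 11. That position is achievable by scheduling everything else first.

11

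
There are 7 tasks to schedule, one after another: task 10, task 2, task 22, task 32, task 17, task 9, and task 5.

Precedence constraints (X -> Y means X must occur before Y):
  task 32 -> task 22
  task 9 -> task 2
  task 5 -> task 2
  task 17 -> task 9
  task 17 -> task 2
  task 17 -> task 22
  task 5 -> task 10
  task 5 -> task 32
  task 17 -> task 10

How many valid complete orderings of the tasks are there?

The tasks with no prerequisites are task 17, task 5; any of them can be placed first.
Enumerating by repeatedly choosing an available task (one whose prerequisites are all placed) gives 84 distinct complete orderings.

84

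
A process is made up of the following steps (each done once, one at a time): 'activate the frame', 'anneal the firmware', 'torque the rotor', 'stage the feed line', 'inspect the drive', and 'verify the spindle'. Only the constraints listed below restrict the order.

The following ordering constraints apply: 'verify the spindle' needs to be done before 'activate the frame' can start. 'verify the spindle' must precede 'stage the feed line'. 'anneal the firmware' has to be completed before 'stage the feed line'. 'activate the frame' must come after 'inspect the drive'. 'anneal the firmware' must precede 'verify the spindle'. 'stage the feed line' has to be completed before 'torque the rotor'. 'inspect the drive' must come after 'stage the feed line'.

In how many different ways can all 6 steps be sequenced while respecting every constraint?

Only 'anneal the firmware' has no prerequisites, so it must go first.
Counting all ways to extend the partial order to a total order gives 3.

3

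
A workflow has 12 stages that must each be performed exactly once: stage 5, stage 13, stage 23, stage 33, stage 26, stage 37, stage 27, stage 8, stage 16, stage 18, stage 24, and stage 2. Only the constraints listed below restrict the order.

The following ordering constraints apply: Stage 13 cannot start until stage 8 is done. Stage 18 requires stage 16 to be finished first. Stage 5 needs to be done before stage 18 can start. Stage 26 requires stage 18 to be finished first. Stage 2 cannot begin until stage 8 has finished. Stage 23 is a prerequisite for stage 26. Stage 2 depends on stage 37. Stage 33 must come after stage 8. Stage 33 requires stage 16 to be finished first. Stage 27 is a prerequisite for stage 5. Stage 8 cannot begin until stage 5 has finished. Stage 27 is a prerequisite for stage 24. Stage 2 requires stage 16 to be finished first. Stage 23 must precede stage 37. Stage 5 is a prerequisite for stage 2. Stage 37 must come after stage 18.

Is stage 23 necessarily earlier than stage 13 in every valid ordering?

No

No chain of constraints connects stage 23 to stage 13 in either direction.
A valid ordering placing stage 13 before stage 23 exists, so the answer is no.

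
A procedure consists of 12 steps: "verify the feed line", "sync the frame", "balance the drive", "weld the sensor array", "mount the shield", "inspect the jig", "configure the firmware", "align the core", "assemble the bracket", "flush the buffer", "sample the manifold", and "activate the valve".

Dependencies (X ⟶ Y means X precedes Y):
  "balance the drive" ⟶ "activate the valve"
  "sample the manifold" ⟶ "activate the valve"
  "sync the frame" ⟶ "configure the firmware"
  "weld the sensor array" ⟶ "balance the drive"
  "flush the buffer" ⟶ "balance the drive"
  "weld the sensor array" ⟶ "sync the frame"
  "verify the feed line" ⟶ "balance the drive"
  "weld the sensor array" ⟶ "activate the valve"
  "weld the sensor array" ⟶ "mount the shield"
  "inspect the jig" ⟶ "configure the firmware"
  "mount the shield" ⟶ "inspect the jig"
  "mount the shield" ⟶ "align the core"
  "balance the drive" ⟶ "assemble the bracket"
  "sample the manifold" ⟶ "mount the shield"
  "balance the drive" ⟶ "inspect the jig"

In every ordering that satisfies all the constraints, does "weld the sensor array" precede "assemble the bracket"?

Yes

Chaining the stated constraints: "weld the sensor array" → "balance the drive" → "assemble the bracket".
So "weld the sensor array" must precede "assemble the bracket" in any valid ordering.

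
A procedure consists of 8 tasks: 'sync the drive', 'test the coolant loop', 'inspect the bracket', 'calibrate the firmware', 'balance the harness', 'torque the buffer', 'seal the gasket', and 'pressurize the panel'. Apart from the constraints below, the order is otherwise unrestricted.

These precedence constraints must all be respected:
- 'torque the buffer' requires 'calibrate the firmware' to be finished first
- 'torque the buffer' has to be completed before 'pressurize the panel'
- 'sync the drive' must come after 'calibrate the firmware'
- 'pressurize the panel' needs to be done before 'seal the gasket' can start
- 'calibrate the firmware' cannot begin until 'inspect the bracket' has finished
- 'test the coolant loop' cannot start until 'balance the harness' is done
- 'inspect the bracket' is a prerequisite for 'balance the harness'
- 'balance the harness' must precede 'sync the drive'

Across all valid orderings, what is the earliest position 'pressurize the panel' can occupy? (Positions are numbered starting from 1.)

4

The tasks that are forced before 'pressurize the panel', directly or transitively, are 'inspect the bracket', 'calibrate the firmware', 'torque the buffer'. That's 3 tasks.
With 3 mandatory predecessors, the earliest 'pressurize the panel' can sit is position 3+1 = 4, and placing just those 3 first achieves it.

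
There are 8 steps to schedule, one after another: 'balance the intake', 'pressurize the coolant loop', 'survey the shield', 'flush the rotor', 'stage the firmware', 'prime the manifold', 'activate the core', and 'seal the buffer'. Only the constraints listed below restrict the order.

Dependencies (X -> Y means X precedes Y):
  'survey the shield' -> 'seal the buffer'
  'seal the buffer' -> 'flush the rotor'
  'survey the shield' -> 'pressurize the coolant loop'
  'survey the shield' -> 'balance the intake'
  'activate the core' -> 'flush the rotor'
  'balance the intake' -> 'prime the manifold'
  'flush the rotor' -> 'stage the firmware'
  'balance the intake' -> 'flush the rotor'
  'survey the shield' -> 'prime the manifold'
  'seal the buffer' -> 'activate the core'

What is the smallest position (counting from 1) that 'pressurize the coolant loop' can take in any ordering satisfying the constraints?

The only step forced before 'pressurize the coolant loop' (directly or transitively) is 'survey the shield'.
So at minimum 1 step comes before 'pressurize the coolant loop', putting 'pressurize the coolant loop' no earlier than position 2. That position is achievable by scheduling exactly that predecessor first.

2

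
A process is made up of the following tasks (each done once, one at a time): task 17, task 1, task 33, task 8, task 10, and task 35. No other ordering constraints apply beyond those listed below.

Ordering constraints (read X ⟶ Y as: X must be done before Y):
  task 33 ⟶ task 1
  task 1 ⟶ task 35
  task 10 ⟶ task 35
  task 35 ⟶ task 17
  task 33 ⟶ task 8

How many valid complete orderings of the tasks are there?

2 tasks have no prerequisites (task 33, task 10), so any of them could come first.
Systematically extending each partial ordering one task at a time and counting, there are 14 complete orderings.

14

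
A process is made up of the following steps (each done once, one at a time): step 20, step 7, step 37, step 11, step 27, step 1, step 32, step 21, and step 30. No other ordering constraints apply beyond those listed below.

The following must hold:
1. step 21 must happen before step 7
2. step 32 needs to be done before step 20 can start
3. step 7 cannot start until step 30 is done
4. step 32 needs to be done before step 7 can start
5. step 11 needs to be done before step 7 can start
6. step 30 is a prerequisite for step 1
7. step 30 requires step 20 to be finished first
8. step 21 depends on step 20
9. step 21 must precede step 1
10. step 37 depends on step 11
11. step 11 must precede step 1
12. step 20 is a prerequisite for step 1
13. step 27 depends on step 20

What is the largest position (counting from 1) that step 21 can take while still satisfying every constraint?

Every step that must follow step 21 has to come after it. Tracing all chains starting from step 21, those steps are: step 7, step 1 — 2 in total.
With 2 mandatory successors out of 9 steps total, the latest slot for step 21 is 9−2 = 7, and it's reachable by doing all non-successors before step 21.

7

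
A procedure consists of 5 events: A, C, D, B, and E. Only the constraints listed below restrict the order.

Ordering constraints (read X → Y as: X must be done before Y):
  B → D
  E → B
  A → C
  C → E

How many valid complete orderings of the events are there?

A is the only event with nothing required before it, so every ordering starts there.
Every event is then forced in turn, so only 1 complete ordering is consistent with the constraints.

1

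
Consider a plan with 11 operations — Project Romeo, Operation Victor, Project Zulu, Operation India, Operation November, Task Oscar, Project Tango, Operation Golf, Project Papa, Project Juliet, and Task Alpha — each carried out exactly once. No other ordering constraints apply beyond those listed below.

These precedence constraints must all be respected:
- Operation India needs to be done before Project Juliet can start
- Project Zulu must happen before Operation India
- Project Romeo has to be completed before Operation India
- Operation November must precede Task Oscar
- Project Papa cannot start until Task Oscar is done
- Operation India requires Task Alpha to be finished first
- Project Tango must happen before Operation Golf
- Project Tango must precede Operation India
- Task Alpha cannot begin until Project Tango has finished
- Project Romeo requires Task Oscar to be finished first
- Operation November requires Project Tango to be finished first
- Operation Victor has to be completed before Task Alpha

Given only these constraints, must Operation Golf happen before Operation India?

No

No chain of constraints connects Operation Golf to Operation India in either direction.
So Operation Golf can come before Operation India or after — it is not forced.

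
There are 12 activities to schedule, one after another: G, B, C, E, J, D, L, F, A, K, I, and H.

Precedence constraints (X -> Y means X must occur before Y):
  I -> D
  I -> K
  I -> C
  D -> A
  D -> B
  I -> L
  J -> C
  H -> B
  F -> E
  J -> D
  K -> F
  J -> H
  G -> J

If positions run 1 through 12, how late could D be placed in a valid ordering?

Following every chain forward from D, the activities that must come later are B, A — 2 of them.
So at least 2 activities follow D, putting D no later than position 10. That position is achievable by scheduling everything else first.

10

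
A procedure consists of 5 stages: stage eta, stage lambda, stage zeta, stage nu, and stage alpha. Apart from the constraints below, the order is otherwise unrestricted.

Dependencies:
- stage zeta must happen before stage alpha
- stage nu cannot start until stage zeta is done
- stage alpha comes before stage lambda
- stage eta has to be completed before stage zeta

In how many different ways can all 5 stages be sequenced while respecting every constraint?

3

Stage eta is the only stage with nothing required before it, so every ordering starts there.
Counting all ways to extend the partial order to a total order gives 3.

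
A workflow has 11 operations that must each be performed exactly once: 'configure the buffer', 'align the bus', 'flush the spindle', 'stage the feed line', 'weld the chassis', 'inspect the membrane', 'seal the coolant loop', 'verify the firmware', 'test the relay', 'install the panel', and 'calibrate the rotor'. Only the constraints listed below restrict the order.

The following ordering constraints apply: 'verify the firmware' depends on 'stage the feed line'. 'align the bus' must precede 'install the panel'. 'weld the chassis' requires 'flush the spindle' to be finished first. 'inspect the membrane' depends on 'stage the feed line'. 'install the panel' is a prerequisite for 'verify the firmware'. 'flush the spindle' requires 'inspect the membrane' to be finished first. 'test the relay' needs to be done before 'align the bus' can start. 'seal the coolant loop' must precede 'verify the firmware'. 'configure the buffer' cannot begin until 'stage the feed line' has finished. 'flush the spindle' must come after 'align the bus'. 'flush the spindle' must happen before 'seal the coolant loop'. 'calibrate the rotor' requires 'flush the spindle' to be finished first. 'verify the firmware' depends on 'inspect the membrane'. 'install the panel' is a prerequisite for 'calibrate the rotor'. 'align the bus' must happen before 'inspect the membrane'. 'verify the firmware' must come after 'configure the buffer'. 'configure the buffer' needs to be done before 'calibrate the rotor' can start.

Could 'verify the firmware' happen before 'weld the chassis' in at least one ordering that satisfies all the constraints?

Nothing in the constraints forces 'weld the chassis' before 'verify the firmware' — there is no chain from 'weld the chassis' to 'verify the firmware'.
That means at least one valid schedule has 'verify the firmware' before 'weld the chassis'.

Yes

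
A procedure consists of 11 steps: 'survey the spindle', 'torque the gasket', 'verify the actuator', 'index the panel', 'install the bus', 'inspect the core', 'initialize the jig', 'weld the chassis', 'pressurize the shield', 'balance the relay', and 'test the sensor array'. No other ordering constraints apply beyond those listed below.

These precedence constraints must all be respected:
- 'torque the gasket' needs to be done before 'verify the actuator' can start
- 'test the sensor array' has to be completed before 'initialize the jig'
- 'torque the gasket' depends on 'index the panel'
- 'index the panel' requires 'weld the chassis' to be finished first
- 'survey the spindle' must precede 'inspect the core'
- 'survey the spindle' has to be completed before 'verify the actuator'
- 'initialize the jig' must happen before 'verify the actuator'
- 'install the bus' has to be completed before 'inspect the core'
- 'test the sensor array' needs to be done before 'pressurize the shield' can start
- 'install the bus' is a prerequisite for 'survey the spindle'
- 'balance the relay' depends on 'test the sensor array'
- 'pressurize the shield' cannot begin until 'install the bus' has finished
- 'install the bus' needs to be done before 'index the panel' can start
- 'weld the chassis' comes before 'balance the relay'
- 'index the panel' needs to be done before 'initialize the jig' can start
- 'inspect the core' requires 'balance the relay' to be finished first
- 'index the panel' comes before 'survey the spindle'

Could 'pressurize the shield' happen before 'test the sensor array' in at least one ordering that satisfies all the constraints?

Following 'test the sensor array' → 'pressurize the shield', 'test the sensor array' must precede 'pressurize the shield' in every valid ordering.
Hence 'pressurize the shield' can never be scheduled before 'test the sensor array'.

No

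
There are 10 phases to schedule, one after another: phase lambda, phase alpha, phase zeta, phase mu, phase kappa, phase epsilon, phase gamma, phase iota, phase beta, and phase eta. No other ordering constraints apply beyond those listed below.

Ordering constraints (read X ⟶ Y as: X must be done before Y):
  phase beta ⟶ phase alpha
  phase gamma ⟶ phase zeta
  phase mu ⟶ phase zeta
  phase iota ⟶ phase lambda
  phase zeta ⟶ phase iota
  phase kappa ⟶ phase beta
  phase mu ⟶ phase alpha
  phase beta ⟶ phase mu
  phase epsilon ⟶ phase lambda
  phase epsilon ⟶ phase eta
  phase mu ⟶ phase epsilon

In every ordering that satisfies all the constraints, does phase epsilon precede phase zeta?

No chain of constraints connects phase epsilon to phase zeta in either direction.
A valid ordering placing phase zeta before phase epsilon exists, so the answer is no.

No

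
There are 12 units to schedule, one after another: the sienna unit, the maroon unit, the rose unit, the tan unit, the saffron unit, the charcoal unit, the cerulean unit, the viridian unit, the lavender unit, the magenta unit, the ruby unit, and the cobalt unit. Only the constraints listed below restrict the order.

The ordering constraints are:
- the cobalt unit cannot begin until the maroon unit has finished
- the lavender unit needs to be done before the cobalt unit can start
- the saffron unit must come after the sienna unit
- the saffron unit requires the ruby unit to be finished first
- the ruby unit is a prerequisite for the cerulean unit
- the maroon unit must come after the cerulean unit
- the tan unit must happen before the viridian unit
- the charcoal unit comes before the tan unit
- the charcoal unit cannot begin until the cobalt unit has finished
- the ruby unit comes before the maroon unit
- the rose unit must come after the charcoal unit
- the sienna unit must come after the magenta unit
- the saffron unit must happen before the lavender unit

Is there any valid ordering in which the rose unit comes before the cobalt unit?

No

The constraints give a chain the cobalt unit → the charcoal unit → the rose unit, which forces the cobalt unit before the rose unit.
Hence the rose unit can never be scheduled before the cobalt unit.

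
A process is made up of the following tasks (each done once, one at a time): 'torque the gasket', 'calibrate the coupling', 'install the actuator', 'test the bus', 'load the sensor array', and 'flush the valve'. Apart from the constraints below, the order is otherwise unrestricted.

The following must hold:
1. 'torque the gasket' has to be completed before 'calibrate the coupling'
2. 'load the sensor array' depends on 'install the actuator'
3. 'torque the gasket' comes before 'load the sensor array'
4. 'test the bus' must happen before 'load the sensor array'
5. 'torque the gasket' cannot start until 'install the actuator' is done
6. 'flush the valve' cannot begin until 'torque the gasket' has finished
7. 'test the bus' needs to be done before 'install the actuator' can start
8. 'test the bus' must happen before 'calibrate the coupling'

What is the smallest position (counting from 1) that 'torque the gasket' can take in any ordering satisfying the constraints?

Every task that must precede 'torque the gasket' has to come before it. Tracing all chains that end at 'torque the gasket', those tasks are: 'install the actuator', 'test the bus' — 2 in total.
So at minimum 2 tasks come before 'torque the gasket', putting 'torque the gasket' no earlier than position 3. That position is achievable by scheduling exactly those predecessors first.

3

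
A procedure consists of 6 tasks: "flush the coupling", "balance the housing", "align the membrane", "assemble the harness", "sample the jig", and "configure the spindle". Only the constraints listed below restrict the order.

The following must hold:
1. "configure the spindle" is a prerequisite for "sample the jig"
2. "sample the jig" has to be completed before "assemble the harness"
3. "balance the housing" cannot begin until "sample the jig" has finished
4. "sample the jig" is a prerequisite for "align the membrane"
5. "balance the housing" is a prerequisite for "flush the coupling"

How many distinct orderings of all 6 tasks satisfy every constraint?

Only "configure the spindle" has no prerequisites, so it must go first.
Systematically extending each partial ordering one task at a time and counting, there are 12 complete orderings.

12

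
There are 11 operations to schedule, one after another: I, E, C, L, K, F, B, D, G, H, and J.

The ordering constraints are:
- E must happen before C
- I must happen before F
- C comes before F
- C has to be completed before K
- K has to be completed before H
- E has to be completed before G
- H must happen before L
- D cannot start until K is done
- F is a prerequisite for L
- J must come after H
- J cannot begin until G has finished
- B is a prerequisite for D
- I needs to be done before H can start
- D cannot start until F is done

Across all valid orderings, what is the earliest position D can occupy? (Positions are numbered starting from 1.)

The operations that are forced before D, directly or transitively, are I, E, C, K, F, B. That's 6 operations.
With 6 mandatory predecessors, the earliest D can sit is position 6+1 = 7, and placing just those 6 first achieves it.

7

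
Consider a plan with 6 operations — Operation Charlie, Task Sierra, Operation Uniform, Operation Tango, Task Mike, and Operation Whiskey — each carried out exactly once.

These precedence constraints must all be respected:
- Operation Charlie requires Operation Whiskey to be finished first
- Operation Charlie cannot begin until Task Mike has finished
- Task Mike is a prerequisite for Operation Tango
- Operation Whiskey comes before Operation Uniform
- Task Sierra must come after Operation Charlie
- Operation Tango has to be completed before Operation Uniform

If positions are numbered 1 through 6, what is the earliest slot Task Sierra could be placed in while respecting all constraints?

Every operation that must precede Task Sierra has to come before it. Tracing all chains that end at Task Sierra, those operations are: Operation Charlie, Task Mike, Operation Whiskey — 3 in total.
So at minimum 3 operations come before Task Sierra, putting Task Sierra no earlier than position 4. That position is achievable by scheduling exactly those predecessors first.

4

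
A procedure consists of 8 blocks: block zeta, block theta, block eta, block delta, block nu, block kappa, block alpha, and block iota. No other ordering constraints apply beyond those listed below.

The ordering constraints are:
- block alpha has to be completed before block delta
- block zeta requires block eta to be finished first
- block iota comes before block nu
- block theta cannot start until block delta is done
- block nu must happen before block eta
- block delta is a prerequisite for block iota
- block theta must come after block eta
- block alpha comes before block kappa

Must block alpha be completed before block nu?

Yes

There is a constraint chain block alpha → block delta → block iota → block nu.
That forces block alpha before block nu in every valid schedule.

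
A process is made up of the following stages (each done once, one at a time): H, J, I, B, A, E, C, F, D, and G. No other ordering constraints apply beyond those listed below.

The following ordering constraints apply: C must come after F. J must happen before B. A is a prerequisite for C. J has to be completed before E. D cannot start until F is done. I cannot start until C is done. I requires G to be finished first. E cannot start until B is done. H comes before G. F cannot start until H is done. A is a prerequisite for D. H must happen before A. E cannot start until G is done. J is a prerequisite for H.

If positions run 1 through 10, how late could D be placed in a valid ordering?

10

D has no required successors, so nothing stops it from going last (position 10).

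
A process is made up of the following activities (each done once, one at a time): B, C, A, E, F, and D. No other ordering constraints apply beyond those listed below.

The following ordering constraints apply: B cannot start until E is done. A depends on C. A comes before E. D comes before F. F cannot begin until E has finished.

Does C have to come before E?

Yes

Following the dependencies: C → A → E.
That forces C before E in every valid schedule.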